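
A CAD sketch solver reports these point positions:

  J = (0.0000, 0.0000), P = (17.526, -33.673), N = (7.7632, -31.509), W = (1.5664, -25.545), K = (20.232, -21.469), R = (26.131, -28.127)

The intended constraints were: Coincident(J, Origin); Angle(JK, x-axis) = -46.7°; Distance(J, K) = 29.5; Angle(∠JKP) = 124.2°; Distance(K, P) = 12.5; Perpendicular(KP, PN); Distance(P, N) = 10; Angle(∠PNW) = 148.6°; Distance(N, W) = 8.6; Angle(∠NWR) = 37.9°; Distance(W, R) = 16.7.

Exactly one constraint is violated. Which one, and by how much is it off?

Distance(W, R) = 16.7 — off by 8.00.

J = (0.00, 0.00) ✓; JK at -46.70° ✓; |JK| = 29.50 ✓; ∠JKP = 124.2° ✓; |KP| = 12.50 ✓; ∠(KP, PN) = 90.00° ✓; |PN| = 10.00 ✓; ∠PNW = 148.6° ✓; |NW| = 8.601 ✓; ∠NWR = 37.90° ✓; |WR| = 24.70 ✗.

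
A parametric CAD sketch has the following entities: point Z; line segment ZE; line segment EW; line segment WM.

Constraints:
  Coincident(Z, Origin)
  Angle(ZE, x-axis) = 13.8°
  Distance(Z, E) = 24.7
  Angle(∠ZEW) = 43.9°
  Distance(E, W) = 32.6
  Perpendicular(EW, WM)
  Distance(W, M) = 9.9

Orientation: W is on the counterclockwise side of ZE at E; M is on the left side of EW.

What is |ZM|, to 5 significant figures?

16.472

Z is at the origin; ZE runs at 13.8° with length 24.7, so E = 24.7·(cos 13.8°, sin 13.8°) = (23.987, 5.8918). ∠ZEW = 43.9°, so EW runs at 13.8° + (180° − 43.9°) = 149.90° from the x-axis; with |EW| = 32.6, W = E + 32.6·(cos 149.90°, sin 149.90°) = (-4.2169, 22.241). EW is perpendicular to WM; with |WM| = 9.9 on the left of EW, M = W + 9.9·(-0.50151, -0.86515) = (-9.1819, 13.676). Then |ZM| = |M − Z| = 16.472.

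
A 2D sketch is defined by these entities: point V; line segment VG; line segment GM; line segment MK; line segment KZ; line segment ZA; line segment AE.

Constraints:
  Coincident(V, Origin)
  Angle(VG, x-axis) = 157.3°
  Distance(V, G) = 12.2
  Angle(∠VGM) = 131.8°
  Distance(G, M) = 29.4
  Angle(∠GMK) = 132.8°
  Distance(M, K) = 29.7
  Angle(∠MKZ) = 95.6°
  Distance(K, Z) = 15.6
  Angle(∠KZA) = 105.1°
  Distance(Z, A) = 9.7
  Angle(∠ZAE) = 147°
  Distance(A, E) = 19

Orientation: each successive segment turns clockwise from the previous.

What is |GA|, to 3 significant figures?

42.2

V is at the origin; VG runs at 157.3° with length 12.2, so G = (-11.3, 4.71). ∠VGM = 131.8° gives GM at 109° from the x-axis; with |GM| = 29.4, M = (-20.9, 32.5). ∠GMK = 132.8° gives MK at 61.9° from the x-axis; with |MK| = 29.7, K = (-6.89, 58.7). ∠MKZ = 95.6° gives KZ at -22.5° from the x-axis; with |KZ| = 15.6, Z = (7.53, 52.7). ∠KZA = 105.1° gives ZA at -97.4° from the x-axis; with |ZA| = 9.7, A = (6.28, 43.1). Then |GA| = |A − G| = 42.2.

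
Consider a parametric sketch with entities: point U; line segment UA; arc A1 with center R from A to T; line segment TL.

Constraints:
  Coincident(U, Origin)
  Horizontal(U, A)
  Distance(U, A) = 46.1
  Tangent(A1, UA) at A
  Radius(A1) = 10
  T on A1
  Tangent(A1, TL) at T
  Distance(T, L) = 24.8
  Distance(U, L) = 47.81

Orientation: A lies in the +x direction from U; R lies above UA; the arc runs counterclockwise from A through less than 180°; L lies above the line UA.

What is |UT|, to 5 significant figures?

55.486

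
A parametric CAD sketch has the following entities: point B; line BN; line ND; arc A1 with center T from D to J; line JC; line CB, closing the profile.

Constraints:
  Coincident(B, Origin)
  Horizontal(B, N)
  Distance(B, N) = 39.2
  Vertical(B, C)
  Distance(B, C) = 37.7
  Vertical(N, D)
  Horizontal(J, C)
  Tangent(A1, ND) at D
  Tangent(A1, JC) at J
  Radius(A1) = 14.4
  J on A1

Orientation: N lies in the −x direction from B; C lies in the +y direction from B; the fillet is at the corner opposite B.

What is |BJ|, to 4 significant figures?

45.13

B is at the origin; BN is horizontal with |BN| = 39.2 and N on the −x side, so N = (-39.20, 0.000). BC is vertical with |BC| = 37.7 and C on the +y side, so C = (0.000, 37.70). The virtual corner opposite B is at (-39.20, 37.70). Tangency of A1 to ND means the radius TD is perpendicular to ND and tangency of A1 to JC means the radius TJ is perpendicular to JC, with radius 14.4, so the center T sits 14.4 in from both sides at T = (-24.80, 23.30). That places the tangent points at D = (-39.20, 23.30) on ND and J = (-24.80, 37.70) on JC. Then |BJ| = |J − B| = 45.13.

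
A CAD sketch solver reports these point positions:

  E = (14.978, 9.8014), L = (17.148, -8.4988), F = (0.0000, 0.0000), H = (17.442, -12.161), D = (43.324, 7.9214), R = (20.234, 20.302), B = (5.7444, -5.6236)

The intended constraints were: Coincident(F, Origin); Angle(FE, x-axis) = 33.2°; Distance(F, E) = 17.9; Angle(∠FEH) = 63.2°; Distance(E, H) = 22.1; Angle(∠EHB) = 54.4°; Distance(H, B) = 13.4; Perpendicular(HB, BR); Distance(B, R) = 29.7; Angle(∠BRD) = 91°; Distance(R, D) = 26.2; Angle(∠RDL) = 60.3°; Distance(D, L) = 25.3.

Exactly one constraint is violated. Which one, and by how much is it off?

Distance(D, L) = 25.3 — off by 5.60.

F = (0.00, 0.00) ✓; FE at 33.20° ✓; |FE| = 17.90 ✓; ∠FEH = 63.20° ✓; |EH| = 22.10 ✓; ∠EHB = 54.40° ✓; |HB| = 13.40 ✓; ∠(HB, BR) = 90.00° ✓; |BR| = 29.70 ✓; ∠BRD = 91.00° ✓; |RD| = 26.20 ✓; ∠RDL = 60.30° ✓; |DL| = 30.90 ✗.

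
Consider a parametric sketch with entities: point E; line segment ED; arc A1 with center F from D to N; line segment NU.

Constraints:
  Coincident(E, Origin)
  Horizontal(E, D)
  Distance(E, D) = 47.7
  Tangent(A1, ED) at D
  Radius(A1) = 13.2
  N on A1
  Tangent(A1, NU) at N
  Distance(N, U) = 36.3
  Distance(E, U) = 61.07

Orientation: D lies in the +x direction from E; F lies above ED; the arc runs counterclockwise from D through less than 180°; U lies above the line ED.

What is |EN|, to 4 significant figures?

61.85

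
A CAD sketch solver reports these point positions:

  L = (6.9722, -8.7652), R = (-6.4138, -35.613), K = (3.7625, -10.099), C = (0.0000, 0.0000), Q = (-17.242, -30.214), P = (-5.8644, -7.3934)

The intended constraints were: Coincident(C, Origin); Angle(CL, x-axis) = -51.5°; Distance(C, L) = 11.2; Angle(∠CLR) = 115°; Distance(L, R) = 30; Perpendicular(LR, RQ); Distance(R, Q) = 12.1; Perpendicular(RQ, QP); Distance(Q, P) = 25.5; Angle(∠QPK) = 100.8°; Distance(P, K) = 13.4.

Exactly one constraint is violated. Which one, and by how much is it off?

Distance(P, K) = 13.4 — off by 3.40.

C = (0.00, 0.00) ✓; CL at -51.50° ✓; |CL| = 11.20 ✓; ∠CLR = 115.0° ✓; |LR| = 30.00 ✓; ∠(LR, RQ) = 90.00° ✓; |RQ| = 12.10 ✓; ∠(RQ, QP) = 90.00° ✓; |QP| = 25.50 ✓; ∠QPK = 100.8° ✓; |PK| = 10.00 ✗.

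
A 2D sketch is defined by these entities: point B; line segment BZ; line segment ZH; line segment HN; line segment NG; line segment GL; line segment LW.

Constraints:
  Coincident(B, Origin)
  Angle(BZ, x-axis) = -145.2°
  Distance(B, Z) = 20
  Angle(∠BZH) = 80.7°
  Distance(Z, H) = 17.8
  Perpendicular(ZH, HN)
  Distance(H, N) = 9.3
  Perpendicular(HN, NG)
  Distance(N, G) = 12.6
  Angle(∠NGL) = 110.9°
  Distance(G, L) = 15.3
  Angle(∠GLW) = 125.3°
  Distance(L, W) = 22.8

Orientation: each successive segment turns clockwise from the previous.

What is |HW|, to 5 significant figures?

24.536

B is at the origin; BZ runs at -145.2° with length 20.0, so Z = (-16.423, -11.414). ∠BZH = 80.7° gives ZH at 115.50° from the x-axis; with |ZH| = 17.8, H = (-24.086, 4.6517). The perpendicularity gives HN at right angles to ZH, so HN runs at 25.500°; with |HN| = 9.3, N = (-15.692, 8.6555). HN ⟂ NG, so NG runs at -64.500°; with |NG| = 12.6, G = (-10.268, -2.7171). ∠NGL = 110.9° gives GL at -133.60° from the x-axis; with |GL| = 15.3, L = (-20.819, -13.797). ∠GLW = 125.3° gives LW at 171.70° from the x-axis; with |LW| = 22.8, W = (-43.380, -10.506). Then |HW| = |W − H| = 24.536.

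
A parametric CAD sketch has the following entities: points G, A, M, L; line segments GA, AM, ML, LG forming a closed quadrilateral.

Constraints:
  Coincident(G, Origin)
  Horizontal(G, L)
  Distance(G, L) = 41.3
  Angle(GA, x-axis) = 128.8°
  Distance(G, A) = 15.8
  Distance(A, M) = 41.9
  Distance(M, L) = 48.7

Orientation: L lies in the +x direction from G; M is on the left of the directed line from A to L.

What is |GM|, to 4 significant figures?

46.89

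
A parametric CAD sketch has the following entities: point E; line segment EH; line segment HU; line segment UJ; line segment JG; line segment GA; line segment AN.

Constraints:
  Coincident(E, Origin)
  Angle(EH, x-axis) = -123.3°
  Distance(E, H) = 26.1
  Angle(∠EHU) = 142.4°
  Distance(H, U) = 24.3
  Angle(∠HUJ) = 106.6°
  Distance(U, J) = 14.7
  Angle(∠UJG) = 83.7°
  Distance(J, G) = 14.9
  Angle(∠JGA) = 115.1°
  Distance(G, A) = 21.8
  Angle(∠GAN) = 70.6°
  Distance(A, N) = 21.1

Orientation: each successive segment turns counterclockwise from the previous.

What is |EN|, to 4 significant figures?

47.92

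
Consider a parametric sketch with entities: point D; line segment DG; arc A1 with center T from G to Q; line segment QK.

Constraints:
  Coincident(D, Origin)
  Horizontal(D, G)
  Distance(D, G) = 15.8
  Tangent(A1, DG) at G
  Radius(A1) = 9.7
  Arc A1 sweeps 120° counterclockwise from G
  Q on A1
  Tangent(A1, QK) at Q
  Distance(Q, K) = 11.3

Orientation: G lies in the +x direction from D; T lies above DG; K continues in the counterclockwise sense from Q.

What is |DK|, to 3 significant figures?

30.6

On A1, G sits at bearing -90° from T; a 120° counterclockwise sweep puts Q at bearing 30°, so Q = T + 9.7·(cos 30°, sin 30°) = (24.2, 14.5). Since A1 is tangent to QK there, TQ ⟂ QK, so QK runs along (−sin 30°, cos 30°); with |QK| = 11.3, K = (18.6, 24.3). Then |DK| = |K − D| = 30.6.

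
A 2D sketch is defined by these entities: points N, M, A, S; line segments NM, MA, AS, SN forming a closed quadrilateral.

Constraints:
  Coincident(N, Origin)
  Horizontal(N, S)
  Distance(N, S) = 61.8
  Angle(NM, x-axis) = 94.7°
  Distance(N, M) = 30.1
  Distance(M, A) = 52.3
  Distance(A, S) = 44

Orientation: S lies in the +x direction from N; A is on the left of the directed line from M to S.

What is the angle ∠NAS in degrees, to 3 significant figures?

66.8°

N is at the origin; N and S share the same y with |NS| = 61.8 and S in +x, so S = (61.8, 0). NM runs at 94.7° with |NM| = 30.1, so M = (-2.47, 30.0). A is determined by |MA| = 52.3 and |AS| = 44.0 together: it lies at the intersection of circle(M, 52.3) and circle(S, 44.0). With |MS| = 70.9, the foot of the radical line on MS is 41.1 from M and the perpendicular offset is √(52.3² − 41.1²) = 32.3. Taking the left-of-MS solution: A = (48.5, 41.9).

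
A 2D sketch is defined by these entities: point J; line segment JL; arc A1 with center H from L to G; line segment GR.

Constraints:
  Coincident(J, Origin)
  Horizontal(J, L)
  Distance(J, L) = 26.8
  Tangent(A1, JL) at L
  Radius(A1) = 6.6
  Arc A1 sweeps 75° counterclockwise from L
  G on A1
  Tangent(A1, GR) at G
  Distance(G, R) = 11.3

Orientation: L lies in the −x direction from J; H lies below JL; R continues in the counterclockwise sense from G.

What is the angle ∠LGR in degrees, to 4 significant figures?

142.5°

J is at the origin; JL is horizontal with |JL| = 26.8 and L on the −x side, so L = (-26.80, 0.000). Tangency of A1 to JL means the radius HL is perpendicular to JL, so H = L + (0, -6.6) = (-26.80, -6.600). On A1, L sits at bearing 90° from H; a 75° counterclockwise sweep puts G at bearing 165°, so G = H + 6.6·(cos 165°, sin 165°) = (-33.18, -4.892). Tangency of A1 to GR means the radius HG is perpendicular to GR, so GR runs along (−sin 165°, cos 165°); with |GR| = 11.3, R = (-36.10, -15.81). Then cos ∠LGR = GL·GR / (|GL||GR|), giving 142.5°.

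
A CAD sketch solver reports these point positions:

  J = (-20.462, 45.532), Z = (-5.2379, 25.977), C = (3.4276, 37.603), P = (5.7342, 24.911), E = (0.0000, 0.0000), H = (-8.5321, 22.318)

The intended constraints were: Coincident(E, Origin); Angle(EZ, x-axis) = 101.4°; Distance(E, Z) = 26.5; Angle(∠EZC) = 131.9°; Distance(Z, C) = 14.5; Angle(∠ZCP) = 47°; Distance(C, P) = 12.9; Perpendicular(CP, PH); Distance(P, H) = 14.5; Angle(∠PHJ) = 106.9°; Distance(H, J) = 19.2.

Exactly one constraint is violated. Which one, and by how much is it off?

Distance(H, J) = 19.2 — off by 6.90.

E = (0.00, 0.00) ✓; EZ at 101.4° ✓; |EZ| = 26.50 ✓; ∠EZC = 131.9° ✓; |ZC| = 14.50 ✓; ∠ZCP = 47.00° ✓; |CP| = 12.90 ✓; ∠(CP, PH) = 90.00° ✓; |PH| = 14.50 ✓; ∠PHJ = 106.9° ✓; |HJ| = 26.10 ✗.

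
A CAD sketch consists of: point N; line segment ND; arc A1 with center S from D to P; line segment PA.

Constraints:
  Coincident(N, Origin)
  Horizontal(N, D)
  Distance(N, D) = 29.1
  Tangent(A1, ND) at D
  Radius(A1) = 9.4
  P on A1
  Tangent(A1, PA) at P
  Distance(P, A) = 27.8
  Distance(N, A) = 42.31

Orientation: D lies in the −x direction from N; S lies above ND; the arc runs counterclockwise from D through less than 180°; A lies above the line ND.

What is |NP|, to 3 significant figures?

21.9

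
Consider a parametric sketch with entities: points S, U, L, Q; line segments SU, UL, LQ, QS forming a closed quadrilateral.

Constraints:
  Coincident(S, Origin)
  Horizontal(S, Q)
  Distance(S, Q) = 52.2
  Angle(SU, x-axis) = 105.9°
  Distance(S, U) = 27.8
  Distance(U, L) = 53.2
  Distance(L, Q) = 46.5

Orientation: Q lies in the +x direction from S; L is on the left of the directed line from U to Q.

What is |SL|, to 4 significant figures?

61.99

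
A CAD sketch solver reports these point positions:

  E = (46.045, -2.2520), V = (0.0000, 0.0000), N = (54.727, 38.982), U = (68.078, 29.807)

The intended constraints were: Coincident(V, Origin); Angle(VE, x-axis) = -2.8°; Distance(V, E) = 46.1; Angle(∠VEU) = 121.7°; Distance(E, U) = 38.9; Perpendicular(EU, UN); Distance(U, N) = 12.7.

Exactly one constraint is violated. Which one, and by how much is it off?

Distance(U, N) = 12.7 — off by 3.50.

V = (0.00, 0.00) ✓; VE at -2.800° ✓; |VE| = 46.10 ✓; ∠VEU = 121.7° ✓; |EU| = 38.90 ✓; ∠(EU, UN) = 90.00° ✓; |UN| = 16.20 ✗.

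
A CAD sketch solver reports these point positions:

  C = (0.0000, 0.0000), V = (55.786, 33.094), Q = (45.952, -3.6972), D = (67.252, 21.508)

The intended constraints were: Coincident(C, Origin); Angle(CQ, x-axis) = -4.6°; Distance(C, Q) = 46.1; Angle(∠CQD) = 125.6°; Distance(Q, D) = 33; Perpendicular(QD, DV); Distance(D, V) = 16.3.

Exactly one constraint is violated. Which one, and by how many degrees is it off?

Perpendicular(QD, DV) — off by 5.10°.

C = (0.00, 0.00) ✓; CQ at -4.600° ✓; |CQ| = 46.10 ✓; ∠CQD = 125.6° ✓; |QD| = 33.00 ✓; ∠(QD, DV) = 84.90° ✗; |DV| = 16.30 ✓.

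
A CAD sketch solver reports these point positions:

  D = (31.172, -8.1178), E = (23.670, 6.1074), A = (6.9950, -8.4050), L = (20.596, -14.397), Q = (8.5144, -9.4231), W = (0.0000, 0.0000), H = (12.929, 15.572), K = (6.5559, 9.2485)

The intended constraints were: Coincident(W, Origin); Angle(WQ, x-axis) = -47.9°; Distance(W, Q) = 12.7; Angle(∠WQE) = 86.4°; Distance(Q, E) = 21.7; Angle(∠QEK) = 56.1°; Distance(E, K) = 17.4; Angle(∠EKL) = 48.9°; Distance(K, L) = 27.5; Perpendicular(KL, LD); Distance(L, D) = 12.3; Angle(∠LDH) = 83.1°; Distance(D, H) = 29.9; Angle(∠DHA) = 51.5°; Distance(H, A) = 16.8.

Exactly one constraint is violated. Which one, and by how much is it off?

Distance(H, A) = 16.8 — off by 7.90.

W = (0.00, 0.00) ✓; WQ at -47.90° ✓; |WQ| = 12.70 ✓; ∠WQE = 86.40° ✓; |QE| = 21.70 ✓; ∠QEK = 56.10° ✓; |EK| = 17.40 ✓; ∠EKL = 48.90° ✓; |KL| = 27.50 ✓; ∠(KL, LD) = 90.00° ✓; |LD| = 12.30 ✓; ∠LDH = 83.10° ✓; |DH| = 29.90 ✓; ∠DHA = 51.50° ✓; |HA| = 24.70 ✗.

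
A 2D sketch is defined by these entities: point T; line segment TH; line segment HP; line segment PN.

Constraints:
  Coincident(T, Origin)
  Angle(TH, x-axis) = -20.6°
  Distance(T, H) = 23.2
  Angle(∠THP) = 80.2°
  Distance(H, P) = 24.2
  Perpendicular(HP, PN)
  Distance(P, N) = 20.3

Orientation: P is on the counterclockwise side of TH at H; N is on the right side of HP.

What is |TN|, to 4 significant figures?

47.68

T is at the origin; TH runs at -20.6° with length 23.2, so H = 23.2·(cos -20.6°, sin -20.6°) = (21.72, -8.163). ∠THP = 80.2°, so HP runs at -20.6° + (180° − 80.2°) = 79.20° from the x-axis; with |HP| = 24.2, P = H + 24.2·(cos 79.20°, sin 79.20°) = (26.25, 15.61). HP is perpendicular to PN; with |PN| = 20.3 on the right of HP, N = P + 20.3·(0.9823, -0.1874) = (46.19, 11.80). Then |TN| = |N − T| = 47.68.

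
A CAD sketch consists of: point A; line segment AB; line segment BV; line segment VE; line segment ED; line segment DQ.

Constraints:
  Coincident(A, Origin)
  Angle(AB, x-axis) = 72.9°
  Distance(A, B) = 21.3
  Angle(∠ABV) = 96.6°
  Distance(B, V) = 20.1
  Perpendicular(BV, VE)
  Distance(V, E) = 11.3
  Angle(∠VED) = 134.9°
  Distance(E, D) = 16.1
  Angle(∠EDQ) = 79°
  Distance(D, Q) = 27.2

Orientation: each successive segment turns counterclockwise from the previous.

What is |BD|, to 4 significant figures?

24.28

A is at the origin; AB runs at 72.9° with length 21.3, so B = (6.263, 20.36). ∠ABV = 96.6° gives BV at 156.3° from the x-axis; with |BV| = 20.1, V = (-12.14, 28.44). BV ⟂ VE, so VE runs at -113.7°; with |VE| = 11.3, E = (-16.68, 18.09). ∠VED = 134.9° gives ED at -68.60° from the x-axis; with |ED| = 16.1, D = (-10.81, 3.101). Then |BD| = |D − B| = 24.28.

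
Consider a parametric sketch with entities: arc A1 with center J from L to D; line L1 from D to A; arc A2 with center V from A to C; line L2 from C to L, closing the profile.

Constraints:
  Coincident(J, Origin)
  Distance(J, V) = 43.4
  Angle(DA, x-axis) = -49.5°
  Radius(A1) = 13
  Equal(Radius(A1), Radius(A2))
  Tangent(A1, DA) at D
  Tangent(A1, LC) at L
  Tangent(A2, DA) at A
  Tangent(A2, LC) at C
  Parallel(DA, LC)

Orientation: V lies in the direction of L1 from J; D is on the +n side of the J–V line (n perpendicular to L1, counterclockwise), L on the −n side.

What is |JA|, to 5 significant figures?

45.305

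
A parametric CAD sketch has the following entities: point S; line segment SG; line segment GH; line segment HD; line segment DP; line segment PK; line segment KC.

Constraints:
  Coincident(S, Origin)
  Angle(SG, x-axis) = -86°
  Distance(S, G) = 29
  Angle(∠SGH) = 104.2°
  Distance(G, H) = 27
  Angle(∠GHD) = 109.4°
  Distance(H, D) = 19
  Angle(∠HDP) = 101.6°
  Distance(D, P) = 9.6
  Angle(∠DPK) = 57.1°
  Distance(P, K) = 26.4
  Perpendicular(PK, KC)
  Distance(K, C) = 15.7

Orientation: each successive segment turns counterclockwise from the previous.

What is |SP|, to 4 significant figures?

32.62

∠GHD = 109.4° gives HD at 60.40° from the x-axis; with |HD| = 19.0, D = (37.98, -17.19). ∠HDP = 101.6° gives DP at 138.8° from the x-axis; with |DP| = 9.6, P = (30.76, -10.87). Then |SP| = |P − S| = 32.62.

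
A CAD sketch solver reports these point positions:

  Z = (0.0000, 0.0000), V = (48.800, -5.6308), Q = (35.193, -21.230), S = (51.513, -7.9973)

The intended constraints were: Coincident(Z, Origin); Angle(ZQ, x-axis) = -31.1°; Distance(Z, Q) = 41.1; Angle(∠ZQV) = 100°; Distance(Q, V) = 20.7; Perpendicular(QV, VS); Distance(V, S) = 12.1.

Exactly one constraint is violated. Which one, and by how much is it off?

Distance(V, S) = 12.1 — off by 8.50.

Z = (0.00, 0.00) ✓; ZQ at -31.10° ✓; |ZQ| = 41.10 ✓; ∠ZQV = 100.0° ✓; |QV| = 20.70 ✓; ∠(QV, VS) = 90.00° ✓; |VS| = 3.600 ✗.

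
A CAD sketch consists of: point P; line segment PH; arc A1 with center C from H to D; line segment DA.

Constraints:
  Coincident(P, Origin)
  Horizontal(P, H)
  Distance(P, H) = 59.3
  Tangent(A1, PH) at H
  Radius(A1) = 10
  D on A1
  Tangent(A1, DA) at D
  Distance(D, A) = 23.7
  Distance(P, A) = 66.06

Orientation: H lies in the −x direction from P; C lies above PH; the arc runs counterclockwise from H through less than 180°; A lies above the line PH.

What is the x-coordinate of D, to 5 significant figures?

-49.636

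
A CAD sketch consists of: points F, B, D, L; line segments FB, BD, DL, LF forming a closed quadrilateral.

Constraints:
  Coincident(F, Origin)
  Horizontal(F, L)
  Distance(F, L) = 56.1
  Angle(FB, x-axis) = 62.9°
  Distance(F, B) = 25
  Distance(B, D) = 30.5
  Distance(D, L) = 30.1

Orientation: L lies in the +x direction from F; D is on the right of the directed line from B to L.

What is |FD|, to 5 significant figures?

26.671

Checks: |FL| = 56.10 ✓; |FB| = 25.00 ✓; |BD| = 30.50 ✓; |DL| = 30.10 ✓.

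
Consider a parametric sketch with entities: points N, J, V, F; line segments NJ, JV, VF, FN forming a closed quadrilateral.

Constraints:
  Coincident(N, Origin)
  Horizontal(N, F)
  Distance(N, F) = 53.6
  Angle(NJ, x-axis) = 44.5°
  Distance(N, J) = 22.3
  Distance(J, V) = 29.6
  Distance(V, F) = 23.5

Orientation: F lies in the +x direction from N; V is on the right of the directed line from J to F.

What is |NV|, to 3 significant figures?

33.3

Checks: |JV| = 29.60 ✓; |VF| = 23.50 ✓.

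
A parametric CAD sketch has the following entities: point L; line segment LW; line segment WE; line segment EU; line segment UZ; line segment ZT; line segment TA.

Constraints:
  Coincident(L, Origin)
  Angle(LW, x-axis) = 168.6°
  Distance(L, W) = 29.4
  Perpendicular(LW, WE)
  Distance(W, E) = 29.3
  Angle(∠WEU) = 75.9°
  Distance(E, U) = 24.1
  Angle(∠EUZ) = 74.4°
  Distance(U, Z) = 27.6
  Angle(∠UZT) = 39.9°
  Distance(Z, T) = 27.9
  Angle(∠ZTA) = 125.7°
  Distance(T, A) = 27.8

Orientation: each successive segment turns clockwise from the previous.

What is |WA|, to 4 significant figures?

52.71

L is at the origin; LW runs at 168.6° with length 29.4, so W = (-28.82, 5.811). LW ⟂ WE, so WE runs at 78.60°; with |WE| = 29.3, E = (-23.03, 34.53). ∠WEU = 75.9° gives EU at -25.50° from the x-axis; with |EU| = 24.1, U = (-1.276, 24.16). ∠EUZ = 74.4° gives UZ at -131.1° from the x-axis; with |UZ| = 27.6, Z = (-19.42, 3.359). ∠UZT = 39.9° gives ZT at 88.80° from the x-axis; with |ZT| = 27.9, T = (-18.84, 31.25). ∠ZTA = 125.7° gives TA at 34.50° from the x-axis; with |TA| = 27.8, A = (4.075, 47.00). Then |WA| = |A − W| = 52.71.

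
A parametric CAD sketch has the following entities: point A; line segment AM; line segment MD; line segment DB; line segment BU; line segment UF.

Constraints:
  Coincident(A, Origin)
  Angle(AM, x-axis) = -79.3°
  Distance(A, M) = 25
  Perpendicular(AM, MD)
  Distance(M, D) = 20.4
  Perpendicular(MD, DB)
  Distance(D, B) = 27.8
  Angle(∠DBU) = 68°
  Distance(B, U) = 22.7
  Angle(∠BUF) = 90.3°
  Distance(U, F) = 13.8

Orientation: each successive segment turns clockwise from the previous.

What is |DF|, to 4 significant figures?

17.21

A is at the origin; AM runs at -79.3° with length 25.0, so M = (4.642, -24.57). AM is perpendicular to MD, so MD runs at -169.3°; with |MD| = 20.4, D = (-15.40, -28.35). MD ⟂ DB, so DB runs at 100.7°; with |DB| = 27.8, B = (-20.57, -1.036). ∠DBU = 68.0° gives BU at -11.30° from the x-axis; with |BU| = 22.7, U = (1.695, -5.484). ∠BUF = 90.3° gives UF at -101.0° from the x-axis; with |UF| = 13.8, F = (-0.9384, -19.03). Then |DF| = |F − D| = 17.21.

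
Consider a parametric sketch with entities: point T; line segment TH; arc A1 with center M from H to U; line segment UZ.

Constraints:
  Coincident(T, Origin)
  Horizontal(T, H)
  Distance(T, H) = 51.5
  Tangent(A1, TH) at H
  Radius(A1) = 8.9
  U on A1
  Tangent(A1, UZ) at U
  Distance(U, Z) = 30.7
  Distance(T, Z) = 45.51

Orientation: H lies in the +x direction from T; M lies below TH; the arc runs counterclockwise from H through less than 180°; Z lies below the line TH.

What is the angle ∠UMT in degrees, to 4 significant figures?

14.06°

Checks: |MU| = 8.900 ✓; ∠(MU, UZ) = 90.00° ✓; |UZ| = 30.70 ✓; |TZ| = 45.51 ✓.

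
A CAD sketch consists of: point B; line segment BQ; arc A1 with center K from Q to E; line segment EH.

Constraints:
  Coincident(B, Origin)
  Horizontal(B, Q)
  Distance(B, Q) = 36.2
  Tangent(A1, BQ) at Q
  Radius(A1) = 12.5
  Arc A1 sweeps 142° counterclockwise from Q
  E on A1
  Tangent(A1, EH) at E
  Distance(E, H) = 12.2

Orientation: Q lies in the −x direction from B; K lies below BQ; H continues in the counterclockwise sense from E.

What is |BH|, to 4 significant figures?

45.46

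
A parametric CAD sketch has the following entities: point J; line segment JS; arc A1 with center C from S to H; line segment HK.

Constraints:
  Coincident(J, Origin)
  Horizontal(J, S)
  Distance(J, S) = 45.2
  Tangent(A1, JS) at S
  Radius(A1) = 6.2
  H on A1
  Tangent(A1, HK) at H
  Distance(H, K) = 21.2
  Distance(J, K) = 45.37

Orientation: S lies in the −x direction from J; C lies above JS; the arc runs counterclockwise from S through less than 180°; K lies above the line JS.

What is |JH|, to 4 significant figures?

39.43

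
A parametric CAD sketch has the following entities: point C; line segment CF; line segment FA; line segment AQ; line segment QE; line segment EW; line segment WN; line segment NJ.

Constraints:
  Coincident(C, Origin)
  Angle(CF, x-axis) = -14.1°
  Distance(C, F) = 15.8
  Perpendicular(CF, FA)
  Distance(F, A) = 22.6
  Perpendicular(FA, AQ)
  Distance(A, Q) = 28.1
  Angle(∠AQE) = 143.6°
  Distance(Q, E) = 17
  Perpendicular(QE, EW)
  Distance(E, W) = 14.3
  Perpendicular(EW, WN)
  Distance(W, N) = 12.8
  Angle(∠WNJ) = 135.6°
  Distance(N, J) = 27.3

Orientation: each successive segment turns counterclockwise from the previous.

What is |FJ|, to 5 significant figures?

40.133

C is at the origin; CF runs at -14.1° with length 15.8, so F = (15.324, -3.8491). CF ⟂ FA, so FA runs at 75.900°; with |FA| = 22.6, A = (20.830, 18.070). FA ⟂ AQ, so AQ runs at 165.90°; with |AQ| = 28.1, Q = (-6.4237, 24.916). ∠AQE = 143.6° gives QE at -157.70° from the x-axis; with |QE| = 17.0, E = (-22.152, 18.465). QE is perpendicular to EW, so EW runs at -67.700°; with |EW| = 14.3, W = (-16.726, 5.2343). The perpendicularity gives WN at right angles to EW, so WN runs at 22.300°; with |WN| = 12.8, N = (-4.8834, 10.091). ∠WNJ = 135.6° gives NJ at 66.700° from the x-axis; with |NJ| = 27.3, J = (5.9150, 35.165). Then |FJ| = |J − F| = 40.133.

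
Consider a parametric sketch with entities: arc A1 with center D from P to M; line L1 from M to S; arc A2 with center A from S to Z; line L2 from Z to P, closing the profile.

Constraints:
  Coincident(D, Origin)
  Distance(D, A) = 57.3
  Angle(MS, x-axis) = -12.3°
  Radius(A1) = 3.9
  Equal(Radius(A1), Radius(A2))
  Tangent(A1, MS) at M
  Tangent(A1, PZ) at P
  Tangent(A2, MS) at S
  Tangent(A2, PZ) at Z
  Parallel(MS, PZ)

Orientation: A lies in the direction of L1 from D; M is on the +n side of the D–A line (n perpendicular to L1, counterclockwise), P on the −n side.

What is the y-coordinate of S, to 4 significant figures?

-8.396

Tangency of A1 to both parallel lines with radius 3.9 puts M and P at D ± 3.9·n: M = (0.8308, 3.810), P = (-0.8308, -3.810). Equal radii place S and Z the same way about A: S = A + 3.9·n = (56.82, -8.396), Z = A − 3.9·n = (55.15, -16.02). So S.y = -8.396.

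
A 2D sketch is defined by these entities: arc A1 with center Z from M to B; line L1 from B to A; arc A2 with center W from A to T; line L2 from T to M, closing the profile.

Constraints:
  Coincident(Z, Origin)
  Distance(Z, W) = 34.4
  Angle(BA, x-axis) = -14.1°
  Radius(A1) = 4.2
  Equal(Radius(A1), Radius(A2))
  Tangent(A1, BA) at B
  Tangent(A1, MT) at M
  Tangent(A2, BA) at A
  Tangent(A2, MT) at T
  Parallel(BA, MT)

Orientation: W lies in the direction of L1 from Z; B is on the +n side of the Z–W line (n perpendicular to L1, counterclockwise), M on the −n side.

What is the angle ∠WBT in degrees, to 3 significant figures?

6.76°

Tangency of A1 to both parallel lines with radius 4.2 puts B and M at Z ± 4.2·n: B = (1.02, 4.07), M = (-1.02, -4.07). Equal radii place A and T the same way about W: A = W + 4.2·n = (34.4, -4.31), T = W − 4.2·n = (32.3, -12.5). Then cos ∠WBT = BW·BT / (|BW||BT|), giving 6.76°.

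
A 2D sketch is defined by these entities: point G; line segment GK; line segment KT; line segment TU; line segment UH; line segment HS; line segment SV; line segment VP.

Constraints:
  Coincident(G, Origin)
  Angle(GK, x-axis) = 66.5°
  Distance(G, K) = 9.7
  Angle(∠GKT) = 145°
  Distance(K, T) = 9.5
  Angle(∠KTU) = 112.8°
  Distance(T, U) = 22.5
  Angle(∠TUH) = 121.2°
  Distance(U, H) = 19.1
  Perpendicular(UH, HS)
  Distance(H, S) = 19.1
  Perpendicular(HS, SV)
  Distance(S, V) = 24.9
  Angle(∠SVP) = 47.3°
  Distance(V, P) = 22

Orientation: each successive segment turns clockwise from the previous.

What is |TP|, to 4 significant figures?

26.41

G is at the origin; GK runs at 66.5° with length 9.7, so K = (3.868, 8.895). ∠GKT = 145.0° gives KT at 31.50° from the x-axis; with |KT| = 9.5, T = (11.97, 13.86). ∠KTU = 112.8° gives TU at -35.70° from the x-axis; with |TU| = 22.5, U = (30.24, 0.7295). ∠TUH = 121.2° gives UH at -94.50° from the x-axis; with |UH| = 19.1, H = (28.74, -18.31). UH ⟂ HS, so HS runs at 175.5°; with |HS| = 19.1, S = (9.700, -16.81). The perpendicularity gives SV at right angles to HS, so SV runs at 85.50°; with |SV| = 24.9, V = (11.65, 8.010). ∠SVP = 47.3° gives VP at -47.20° from the x-axis; with |VP| = 22.0, P = (26.60, -8.132). Then |TP| = |P − T| = 26.41.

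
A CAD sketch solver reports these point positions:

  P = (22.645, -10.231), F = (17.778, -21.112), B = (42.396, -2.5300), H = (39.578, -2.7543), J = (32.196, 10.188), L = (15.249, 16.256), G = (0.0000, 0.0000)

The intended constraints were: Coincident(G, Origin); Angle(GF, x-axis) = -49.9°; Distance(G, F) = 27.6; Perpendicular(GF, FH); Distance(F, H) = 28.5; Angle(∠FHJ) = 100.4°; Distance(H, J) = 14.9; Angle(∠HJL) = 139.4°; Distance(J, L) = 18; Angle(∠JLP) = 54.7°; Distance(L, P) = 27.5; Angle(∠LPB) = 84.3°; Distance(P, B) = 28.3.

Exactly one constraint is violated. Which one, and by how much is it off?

Distance(P, B) = 28.3 — off by 7.10.

G = (0.00, 0.00) ✓; GF at -49.90° ✓; |GF| = 27.60 ✓; ∠(GF, FH) = 90.00° ✓; |FH| = 28.50 ✓; ∠FHJ = 100.4° ✓; |HJ| = 14.90 ✓; ∠HJL = 139.4° ✓; |JL| = 18.00 ✓; ∠JLP = 54.70° ✓; |LP| = 27.50 ✓; ∠LPB = 84.30° ✓; |PB| = 21.20 ✗.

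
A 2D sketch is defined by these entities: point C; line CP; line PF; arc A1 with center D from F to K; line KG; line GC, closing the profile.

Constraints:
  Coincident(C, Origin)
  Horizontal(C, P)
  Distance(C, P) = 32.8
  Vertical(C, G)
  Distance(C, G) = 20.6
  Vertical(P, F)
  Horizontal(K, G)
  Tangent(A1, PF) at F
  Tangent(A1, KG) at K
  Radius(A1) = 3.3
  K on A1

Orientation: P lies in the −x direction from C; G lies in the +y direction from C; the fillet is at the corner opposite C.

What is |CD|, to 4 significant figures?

34.20

C is at the origin; CP is horizontal with |CP| = 32.8 and P on the −x side, so P = (-32.80, 0.000). CG is vertical with |CG| = 20.6 and G on the +y side, so G = (0.000, 20.60). The virtual corner opposite C is at (-32.80, 20.60). The tangent condition forces DF to be normal to PF and the tangent condition forces DK to be normal to KG, with radius 3.3, so the center D sits 3.3 in from both sides at D = (-29.50, 17.30). Then |CD| = |D − C| = 34.20.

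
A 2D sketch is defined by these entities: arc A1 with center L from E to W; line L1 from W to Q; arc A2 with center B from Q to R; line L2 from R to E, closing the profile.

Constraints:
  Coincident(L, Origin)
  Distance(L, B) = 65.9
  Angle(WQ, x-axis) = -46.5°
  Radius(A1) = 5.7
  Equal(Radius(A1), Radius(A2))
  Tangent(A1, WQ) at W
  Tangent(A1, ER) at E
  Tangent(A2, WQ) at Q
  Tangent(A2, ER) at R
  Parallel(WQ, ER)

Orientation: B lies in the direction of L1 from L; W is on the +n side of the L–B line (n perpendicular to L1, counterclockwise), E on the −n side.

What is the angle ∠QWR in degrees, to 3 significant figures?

9.81°

Tangency of A1 to both parallel lines with radius 5.7 puts W and E at L ± 5.7·n: W = (4.13, 3.92), E = (-4.13, -3.92). Equal radii place Q and R the same way about B: Q = B + 5.7·n = (49.5, -43.9), R = B − 5.7·n = (41.2, -51.7). Then cos ∠QWR = WQ·WR / (|WQ||WR|), giving 9.81°.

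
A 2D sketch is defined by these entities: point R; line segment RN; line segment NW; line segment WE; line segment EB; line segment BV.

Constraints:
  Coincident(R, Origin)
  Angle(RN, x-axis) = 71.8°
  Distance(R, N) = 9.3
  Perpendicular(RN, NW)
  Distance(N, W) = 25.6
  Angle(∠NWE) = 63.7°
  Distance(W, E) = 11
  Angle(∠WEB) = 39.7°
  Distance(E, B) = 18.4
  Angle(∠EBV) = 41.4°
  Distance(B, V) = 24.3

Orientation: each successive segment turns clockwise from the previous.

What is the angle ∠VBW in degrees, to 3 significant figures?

6.13°

R is at the origin; RN runs at 71.8° with length 9.3, so N = (2.90, 8.83). The perpendicularity gives NW at right angles to RN, so NW runs at -18.2°; with |NW| = 25.6, W = (27.2, 0.839). ∠NWE = 63.7° gives WE at -134° from the x-axis; with |WE| = 11.0, E = (19.5, -7.01). ∠WEB = 39.7° gives EB at 85.2° from the x-axis; with |EB| = 18.4, B = (21.1, 11.3). ∠EBV = 41.4° gives BV at -53.4° from the x-axis; with |BV| = 24.3, V = (35.5, -8.18). Then cos ∠VBW = BV·BW / (|BV||BW|), giving 6.13°.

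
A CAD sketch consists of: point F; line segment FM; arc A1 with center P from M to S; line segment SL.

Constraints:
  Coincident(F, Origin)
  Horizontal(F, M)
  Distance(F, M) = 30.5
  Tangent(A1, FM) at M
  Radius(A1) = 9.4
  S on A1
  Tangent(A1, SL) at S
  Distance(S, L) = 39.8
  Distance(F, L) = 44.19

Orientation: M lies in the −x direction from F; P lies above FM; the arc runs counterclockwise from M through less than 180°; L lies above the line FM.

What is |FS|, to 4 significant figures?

22.54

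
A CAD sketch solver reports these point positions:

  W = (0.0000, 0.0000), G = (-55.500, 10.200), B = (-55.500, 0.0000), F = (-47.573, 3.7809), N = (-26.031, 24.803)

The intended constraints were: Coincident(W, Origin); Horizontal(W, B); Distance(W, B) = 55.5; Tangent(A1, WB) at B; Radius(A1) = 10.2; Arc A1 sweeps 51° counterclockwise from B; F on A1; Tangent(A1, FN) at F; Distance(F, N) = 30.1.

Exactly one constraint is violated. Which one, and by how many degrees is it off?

Tangent(A1, FN) at F — off by 6.70°.

W = (0.00, 0.00) ✓; W.y = 0.00, B.y = 0.00 ✓; |WB| = 55.50 ✓; ∠(GB, BW) = 90.00° ✓; |GB| = 10.20 ✓; bearing(G→F) − bearing(G→B) = 51.00° ✓; |GF| = 10.20 ✓; ∠(GF, FN) = 96.70° ✗; |FN| = 30.10 ✓.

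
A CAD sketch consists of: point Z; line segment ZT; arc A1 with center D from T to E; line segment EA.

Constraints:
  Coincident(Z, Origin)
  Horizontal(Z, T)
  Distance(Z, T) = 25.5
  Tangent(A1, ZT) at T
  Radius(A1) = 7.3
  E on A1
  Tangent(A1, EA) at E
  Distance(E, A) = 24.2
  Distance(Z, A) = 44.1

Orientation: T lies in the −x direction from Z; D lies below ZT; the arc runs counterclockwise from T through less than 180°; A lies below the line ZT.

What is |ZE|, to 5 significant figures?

33.739

Z is at the origin; ZT is horizontal with |ZT| = 25.5 and T on the −x side, so T = (-25.500, 0.0000). The tangent condition forces DT to be normal to ZT, so D = T + (0, -7.3) = (-25.500, -7.3000). Since DE ⟂ EA (tangency), |DA| = √(7.3² + 24.2²) = 25.277 regardless of where E sits on A1. So A lies on both circle(Z, 44.1) and circle(D, 25.277); the below-ZT intersection is A = (-30.201, -32.136). E is the foot of the tangent from A: E = (-32.759, -8.0718).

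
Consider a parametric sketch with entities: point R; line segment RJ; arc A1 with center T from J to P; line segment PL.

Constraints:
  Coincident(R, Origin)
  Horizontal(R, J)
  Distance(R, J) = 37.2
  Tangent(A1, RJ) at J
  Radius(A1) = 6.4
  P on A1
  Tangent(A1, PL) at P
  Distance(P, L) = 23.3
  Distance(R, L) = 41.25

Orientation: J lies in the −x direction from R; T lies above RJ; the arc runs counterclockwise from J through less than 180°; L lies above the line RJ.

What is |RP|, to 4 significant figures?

31.38

Checks: |TP| = 6.400 ✓; ∠(TP, PL) = 90.00° ✓; |PL| = 23.30 ✓; |RL| = 41.25 ✓.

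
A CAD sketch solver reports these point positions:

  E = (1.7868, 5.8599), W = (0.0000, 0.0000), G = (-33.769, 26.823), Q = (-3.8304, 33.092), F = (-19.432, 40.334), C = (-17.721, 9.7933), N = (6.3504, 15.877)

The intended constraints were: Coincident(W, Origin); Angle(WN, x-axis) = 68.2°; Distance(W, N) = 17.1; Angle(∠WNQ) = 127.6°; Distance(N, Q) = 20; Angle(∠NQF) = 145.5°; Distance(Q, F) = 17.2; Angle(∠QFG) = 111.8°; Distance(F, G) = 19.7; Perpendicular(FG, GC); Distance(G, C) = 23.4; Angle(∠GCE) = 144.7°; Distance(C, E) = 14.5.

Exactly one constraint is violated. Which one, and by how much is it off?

Distance(C, E) = 14.5 — off by 5.40.

W = (0.00, 0.00) ✓; WN at 68.20° ✓; |WN| = 17.10 ✓; ∠WNQ = 127.6° ✓; |NQ| = 20.00 ✓; ∠NQF = 145.5° ✓; |QF| = 17.20 ✓; ∠QFG = 111.8° ✓; |FG| = 19.70 ✓; ∠(FG, GC) = 90.00° ✓; |GC| = 23.40 ✓; ∠GCE = 144.7° ✓; |CE| = 19.90 ✗.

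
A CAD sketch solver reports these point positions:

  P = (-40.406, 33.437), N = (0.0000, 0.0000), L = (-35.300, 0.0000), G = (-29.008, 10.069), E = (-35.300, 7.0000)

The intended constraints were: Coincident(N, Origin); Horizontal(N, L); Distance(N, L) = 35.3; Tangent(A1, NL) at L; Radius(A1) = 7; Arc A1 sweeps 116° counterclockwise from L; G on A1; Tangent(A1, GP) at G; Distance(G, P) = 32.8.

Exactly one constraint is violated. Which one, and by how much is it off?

Distance(G, P) = 32.8 — off by 6.80.

N = (0.00, 0.00) ✓; N.y = 0.00, L.y = 0.00 ✓; |NL| = 35.30 ✓; ∠(EL, LN) = 90.00° ✓; |EL| = 7.000 ✓; bearing(E→G) − bearing(E→L) = 116.0° ✓; |EG| = 7.001 ✓; ∠(EG, GP) = 90.00° ✓; |GP| = 26.00 ✗.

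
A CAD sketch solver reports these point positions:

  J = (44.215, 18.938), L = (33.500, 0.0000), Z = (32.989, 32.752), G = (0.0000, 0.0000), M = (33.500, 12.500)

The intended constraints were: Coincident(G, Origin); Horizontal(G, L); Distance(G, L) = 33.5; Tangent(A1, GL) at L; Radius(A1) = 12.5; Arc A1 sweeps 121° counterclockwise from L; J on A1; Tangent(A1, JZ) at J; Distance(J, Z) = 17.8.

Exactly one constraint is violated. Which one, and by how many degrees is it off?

Tangent(A1, JZ) at J — off by 8.10°.

G = (0.00, 0.00) ✓; G.y = 0.00, L.y = 0.00 ✓; |GL| = 33.50 ✓; ∠(ML, LG) = 90.00° ✓; |ML| = 12.50 ✓; bearing(M→J) − bearing(M→L) = 121.0° ✓; |MJ| = 12.50 ✓; ∠(MJ, JZ) = 81.90° ✗; |JZ| = 17.80 ✓.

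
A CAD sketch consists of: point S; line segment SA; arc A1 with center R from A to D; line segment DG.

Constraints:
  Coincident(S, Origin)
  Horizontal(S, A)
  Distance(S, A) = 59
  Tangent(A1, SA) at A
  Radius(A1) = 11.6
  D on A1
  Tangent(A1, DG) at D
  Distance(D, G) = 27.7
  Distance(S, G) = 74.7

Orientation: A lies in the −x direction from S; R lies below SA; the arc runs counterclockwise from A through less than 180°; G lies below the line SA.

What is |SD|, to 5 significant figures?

71.683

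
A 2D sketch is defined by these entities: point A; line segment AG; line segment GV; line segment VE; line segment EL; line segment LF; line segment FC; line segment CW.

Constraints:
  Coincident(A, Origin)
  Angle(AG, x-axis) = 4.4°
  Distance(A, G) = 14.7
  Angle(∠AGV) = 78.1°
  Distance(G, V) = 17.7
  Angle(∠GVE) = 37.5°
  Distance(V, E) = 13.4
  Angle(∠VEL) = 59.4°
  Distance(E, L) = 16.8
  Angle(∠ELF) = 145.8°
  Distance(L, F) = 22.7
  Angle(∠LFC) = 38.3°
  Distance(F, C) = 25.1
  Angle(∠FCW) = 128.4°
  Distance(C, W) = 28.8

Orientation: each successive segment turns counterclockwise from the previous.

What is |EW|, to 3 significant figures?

11.1

A is at the origin; AG runs at 4.4° with length 14.7, so G = (14.7, 1.13). ∠AGV = 78.1° gives GV at 106° from the x-axis; with |GV| = 17.7, V = (9.69, 18.1). ∠GVE = 37.5° gives VE at -111° from the x-axis; with |VE| = 13.4, E = (4.84, 5.62). ∠VEL = 59.4° gives EL at 9.40° from the x-axis; with |EL| = 16.8, L = (21.4, 8.37). ∠ELF = 145.8° gives LF at 43.6° from the x-axis; with |LF| = 22.7, F = (37.9, 24.0). ∠LFC = 38.3° gives FC at -175° from the x-axis; with |FC| = 25.1, C = (12.9, 21.7). ∠FCW = 128.4° gives CW at -123° from the x-axis; with |CW| = 28.8, W = (-2.86, -2.42). Then |EW| = |W − E| = 11.1.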